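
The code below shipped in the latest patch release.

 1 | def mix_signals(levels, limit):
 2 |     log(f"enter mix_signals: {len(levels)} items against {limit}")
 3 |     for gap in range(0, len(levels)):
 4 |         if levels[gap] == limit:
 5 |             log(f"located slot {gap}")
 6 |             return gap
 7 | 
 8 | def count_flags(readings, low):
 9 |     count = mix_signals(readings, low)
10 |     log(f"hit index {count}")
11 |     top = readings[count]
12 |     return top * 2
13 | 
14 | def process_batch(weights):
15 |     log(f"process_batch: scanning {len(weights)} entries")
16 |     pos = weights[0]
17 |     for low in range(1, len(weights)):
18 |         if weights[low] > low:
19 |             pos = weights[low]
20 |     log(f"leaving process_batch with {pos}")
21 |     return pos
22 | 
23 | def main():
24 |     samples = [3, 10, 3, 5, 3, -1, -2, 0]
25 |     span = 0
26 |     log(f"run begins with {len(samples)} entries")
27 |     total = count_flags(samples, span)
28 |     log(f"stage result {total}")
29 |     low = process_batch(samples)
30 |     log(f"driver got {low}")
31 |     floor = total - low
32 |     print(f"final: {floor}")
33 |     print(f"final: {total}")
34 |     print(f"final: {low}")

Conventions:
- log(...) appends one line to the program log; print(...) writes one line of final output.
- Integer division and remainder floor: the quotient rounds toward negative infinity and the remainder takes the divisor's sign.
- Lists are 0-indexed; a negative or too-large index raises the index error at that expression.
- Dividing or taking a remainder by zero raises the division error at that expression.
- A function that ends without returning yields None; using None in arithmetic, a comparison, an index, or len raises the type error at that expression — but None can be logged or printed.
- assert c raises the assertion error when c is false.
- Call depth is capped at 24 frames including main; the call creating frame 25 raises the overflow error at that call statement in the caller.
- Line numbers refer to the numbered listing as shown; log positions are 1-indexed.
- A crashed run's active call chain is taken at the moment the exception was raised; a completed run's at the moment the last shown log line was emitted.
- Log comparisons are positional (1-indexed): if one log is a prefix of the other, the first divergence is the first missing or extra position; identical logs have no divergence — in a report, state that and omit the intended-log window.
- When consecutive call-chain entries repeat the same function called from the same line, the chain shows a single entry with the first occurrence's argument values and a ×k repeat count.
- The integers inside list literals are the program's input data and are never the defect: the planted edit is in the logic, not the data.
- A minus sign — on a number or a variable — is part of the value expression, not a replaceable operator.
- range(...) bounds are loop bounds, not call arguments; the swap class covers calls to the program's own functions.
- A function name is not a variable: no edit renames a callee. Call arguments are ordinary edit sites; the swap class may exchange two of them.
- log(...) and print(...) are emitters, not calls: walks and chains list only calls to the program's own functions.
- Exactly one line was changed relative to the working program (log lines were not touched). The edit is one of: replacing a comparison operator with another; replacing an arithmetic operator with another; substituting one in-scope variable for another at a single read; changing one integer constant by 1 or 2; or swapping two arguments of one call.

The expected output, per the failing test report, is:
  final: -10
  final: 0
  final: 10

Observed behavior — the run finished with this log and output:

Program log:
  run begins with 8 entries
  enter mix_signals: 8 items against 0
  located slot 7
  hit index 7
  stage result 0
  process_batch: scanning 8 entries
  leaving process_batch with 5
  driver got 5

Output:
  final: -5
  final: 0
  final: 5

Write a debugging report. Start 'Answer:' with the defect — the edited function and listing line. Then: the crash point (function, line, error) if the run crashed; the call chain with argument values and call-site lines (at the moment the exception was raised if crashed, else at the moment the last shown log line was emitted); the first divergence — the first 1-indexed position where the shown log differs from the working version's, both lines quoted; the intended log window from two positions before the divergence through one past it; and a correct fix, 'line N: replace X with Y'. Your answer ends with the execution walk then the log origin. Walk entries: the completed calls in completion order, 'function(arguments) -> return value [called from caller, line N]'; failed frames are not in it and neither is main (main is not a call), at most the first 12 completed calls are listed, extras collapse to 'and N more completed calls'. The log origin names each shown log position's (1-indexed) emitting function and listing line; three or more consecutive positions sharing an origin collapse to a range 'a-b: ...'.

Answer: the defect is in process_batch at line 18.
The tell: Everything matches until log position 7, which reads 'leaving process_batch with 5' in place of 'leaving process_batch with 10'.
Call chain: main.
First divergence: at position 7 the run shows 'leaving process_batch with 5' where the working version logs 'leaving process_batch with 10'.
Intended log window:
  5: stage result 0
  6: process_batch: scanning 8 entries
  7: leaving process_batch with 10
  8: driver got 10
Execution walk:
  mix_signals([3, 10, 3, 5, 3, -1, -2, 0], 0) -> 7  [called from count_flags, line 9]
  count_flags([3, 10, 3, 5, 3, -1, -2, 0], 0) -> 0  [called from main, line 27]
  process_batch([3, 10, 3, 5, 3, -1, -2, 0]) -> 5  [called from main, line 29]
Log origin:
  1: logged in main at line 26
  2: logged in mix_signals at line 2
  3: logged in mix_signals at line 5
  4: logged in count_flags at line 10
  5: logged in main at line 28
  6: logged in process_batch at line 15
  7: logged in process_batch at line 20
  8: logged in main at line 30
A correct fix: line 18: replace `weights[low] > low` with `weights[low] > pos`.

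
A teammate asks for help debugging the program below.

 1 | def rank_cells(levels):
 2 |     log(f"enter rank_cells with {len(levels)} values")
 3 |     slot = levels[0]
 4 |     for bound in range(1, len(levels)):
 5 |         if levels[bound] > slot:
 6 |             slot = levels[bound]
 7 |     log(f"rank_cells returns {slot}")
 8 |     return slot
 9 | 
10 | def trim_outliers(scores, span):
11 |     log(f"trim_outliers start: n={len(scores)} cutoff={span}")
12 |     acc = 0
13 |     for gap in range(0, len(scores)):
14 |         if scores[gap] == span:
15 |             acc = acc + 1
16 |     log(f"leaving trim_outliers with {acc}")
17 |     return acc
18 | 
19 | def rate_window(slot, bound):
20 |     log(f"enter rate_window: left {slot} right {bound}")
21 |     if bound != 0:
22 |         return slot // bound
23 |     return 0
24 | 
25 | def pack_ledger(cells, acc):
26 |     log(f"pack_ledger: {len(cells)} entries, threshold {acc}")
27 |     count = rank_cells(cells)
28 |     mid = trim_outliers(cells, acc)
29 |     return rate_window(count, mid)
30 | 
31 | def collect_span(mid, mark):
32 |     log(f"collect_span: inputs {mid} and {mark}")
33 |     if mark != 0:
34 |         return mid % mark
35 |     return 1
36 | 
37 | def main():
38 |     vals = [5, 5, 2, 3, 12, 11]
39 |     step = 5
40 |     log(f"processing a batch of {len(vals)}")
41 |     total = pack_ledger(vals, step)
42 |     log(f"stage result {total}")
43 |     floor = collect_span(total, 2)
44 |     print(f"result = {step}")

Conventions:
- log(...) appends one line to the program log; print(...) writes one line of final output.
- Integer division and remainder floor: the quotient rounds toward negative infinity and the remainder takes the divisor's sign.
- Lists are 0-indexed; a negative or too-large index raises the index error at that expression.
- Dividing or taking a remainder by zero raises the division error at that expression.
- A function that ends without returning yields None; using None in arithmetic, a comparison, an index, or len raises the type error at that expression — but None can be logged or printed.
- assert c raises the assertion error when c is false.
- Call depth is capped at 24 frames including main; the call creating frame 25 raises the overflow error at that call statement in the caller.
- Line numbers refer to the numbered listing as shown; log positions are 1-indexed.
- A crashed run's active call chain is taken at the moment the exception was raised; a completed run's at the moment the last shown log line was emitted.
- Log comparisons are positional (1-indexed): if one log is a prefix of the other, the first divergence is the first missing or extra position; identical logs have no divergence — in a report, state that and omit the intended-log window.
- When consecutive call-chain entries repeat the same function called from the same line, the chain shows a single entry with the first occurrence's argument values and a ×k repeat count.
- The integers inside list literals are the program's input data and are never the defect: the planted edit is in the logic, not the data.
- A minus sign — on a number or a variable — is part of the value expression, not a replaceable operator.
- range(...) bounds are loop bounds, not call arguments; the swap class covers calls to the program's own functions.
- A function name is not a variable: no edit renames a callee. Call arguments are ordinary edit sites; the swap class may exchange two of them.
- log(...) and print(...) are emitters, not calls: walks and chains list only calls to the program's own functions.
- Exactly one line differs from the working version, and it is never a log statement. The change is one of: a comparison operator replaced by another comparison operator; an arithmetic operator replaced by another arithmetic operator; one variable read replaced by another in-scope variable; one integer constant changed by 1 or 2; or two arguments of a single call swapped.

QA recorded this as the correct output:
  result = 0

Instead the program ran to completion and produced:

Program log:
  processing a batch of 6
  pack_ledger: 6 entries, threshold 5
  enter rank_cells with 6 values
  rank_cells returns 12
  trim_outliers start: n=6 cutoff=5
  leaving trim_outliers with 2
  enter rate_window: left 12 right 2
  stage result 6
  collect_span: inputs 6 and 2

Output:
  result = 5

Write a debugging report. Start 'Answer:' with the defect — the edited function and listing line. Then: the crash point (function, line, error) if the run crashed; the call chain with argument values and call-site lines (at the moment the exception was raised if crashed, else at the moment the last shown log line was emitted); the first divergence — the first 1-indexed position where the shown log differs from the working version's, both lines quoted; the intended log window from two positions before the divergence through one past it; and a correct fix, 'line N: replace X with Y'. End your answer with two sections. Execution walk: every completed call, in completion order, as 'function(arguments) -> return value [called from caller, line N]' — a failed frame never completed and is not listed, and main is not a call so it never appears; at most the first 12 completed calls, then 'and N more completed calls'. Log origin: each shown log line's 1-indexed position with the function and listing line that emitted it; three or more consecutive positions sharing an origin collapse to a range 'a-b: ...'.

Answer: the defect is in main at line 44.
Key fact: Log streams are identical — the defect surfaces only in the printed output.
Call chain: main -> collect_span(6, 2) (called at line 43).
First divergence: none — the logs agree in full.
Execution walk:
  rank_cells([5, 5, 2, 3, 12, 11]) -> 12  [called from pack_ledger, line 27]
  trim_outliers([5, 5, 2, 3, 12, 11], 5) -> 2  [called from pack_ledger, line 28]
  rate_window(12, 2) -> 6  [called from pack_ledger, line 29]
  pack_ledger([5, 5, 2, 3, 12, 11], 5) -> 6  [called from main, line 41]
  collect_span(6, 2) -> 0  [called from main, line 43]
Log origin:
  1: emitted by main (line 40)
  2: emitted by pack_ledger (line 26)
  3: emitted by rank_cells (line 2)
  4: emitted by rank_cells (line 7)
  5: emitted by trim_outliers (line 11)
  6: emitted by trim_outliers (line 16)
  7: emitted by rate_window (line 20)
  8: emitted by main (line 42)
  9: emitted by collect_span (line 32)
A correct fix: line 44: replace `step` with `floor`.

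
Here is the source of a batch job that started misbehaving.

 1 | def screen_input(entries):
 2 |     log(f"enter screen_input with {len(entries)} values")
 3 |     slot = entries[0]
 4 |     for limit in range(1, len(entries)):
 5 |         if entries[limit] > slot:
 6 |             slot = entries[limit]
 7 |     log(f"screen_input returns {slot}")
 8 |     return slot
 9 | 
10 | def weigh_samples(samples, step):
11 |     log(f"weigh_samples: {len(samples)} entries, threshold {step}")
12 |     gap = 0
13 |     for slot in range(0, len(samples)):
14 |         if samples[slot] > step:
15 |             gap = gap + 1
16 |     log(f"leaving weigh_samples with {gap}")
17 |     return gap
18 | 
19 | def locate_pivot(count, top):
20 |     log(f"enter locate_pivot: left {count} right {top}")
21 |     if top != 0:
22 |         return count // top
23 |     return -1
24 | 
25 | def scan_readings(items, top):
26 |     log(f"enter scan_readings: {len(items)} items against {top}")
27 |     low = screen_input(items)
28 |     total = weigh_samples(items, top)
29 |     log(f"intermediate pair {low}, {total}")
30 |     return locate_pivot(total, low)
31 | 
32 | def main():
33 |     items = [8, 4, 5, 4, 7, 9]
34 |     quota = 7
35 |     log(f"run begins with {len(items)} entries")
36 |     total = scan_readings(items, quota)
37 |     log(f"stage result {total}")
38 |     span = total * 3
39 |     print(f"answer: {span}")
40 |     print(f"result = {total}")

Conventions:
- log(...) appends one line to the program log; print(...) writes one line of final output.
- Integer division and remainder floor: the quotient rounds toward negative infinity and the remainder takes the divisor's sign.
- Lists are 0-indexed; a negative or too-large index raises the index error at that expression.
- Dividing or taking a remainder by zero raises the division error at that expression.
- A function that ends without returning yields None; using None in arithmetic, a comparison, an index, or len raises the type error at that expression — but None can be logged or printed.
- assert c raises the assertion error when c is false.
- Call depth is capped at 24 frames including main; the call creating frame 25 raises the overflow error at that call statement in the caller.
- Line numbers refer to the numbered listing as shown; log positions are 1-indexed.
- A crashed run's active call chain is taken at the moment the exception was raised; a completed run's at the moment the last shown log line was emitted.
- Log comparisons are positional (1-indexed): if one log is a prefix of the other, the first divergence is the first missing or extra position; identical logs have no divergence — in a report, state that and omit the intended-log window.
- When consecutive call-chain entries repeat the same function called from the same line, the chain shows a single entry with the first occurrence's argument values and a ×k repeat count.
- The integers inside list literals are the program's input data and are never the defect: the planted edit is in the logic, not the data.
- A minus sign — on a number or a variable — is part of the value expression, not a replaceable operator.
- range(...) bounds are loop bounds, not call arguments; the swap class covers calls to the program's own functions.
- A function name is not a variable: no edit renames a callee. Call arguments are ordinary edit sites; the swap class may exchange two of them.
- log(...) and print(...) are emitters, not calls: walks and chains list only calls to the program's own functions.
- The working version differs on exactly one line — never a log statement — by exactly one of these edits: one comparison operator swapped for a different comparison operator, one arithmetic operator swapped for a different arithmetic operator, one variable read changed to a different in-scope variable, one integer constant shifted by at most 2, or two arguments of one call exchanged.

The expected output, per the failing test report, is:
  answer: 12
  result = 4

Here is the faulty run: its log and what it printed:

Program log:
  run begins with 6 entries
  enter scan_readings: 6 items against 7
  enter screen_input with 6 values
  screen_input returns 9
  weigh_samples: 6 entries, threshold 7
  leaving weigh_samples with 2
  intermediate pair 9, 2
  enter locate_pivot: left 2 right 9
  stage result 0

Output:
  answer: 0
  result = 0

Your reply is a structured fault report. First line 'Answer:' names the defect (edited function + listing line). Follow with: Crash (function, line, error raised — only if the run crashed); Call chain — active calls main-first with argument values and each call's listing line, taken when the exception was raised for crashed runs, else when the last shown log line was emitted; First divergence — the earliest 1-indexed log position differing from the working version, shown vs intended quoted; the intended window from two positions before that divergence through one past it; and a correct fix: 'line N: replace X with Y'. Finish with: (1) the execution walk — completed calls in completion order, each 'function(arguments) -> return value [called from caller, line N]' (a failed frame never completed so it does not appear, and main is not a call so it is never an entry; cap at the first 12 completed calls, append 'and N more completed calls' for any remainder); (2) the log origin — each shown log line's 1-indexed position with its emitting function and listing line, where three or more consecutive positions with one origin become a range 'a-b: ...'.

Answer: the defect is in scan_readings at line 30.
The tell: The log first diverges at position 8: the faulty run prints 'enter locate_pivot: left 2 right 9' where the working version prints 'enter locate_pivot: left 9 right 2'.
Call chain: main.
First divergence: position 8 — shown 'enter locate_pivot: left 2 right 9', intended 'enter locate_pivot: left 9 right 2'.
Intended log window:
  6: leaving weigh_samples with 2
  7: intermediate pair 9, 2
  8: enter locate_pivot: left 9 right 2
  9: stage result 4
Execution walk:
  screen_input([8, 4, 5, 4, 7, 9]) -> 9  [called from scan_readings, line 27]
  weigh_samples([8, 4, 5, 4, 7, 9], 7) -> 2  [called from scan_readings, line 28]
  locate_pivot(2, 9) -> 0  [called from scan_readings, line 30]
  scan_readings([8, 4, 5, 4, 7, 9], 7) -> 0  [called from main, line 36]
Origin of each log line:
  1: from main, line 35
  2: from scan_readings, line 26
  3: from screen_input, line 2
  4: from screen_input, line 7
  5: from weigh_samples, line 11
  6: from weigh_samples, line 16
  7: from scan_readings, line 29
  8: from locate_pivot, line 20
  9: from main, line 37
A correct fix: line 30: replace `locate_pivot(total, low)` with `locate_pivot(low, total)`.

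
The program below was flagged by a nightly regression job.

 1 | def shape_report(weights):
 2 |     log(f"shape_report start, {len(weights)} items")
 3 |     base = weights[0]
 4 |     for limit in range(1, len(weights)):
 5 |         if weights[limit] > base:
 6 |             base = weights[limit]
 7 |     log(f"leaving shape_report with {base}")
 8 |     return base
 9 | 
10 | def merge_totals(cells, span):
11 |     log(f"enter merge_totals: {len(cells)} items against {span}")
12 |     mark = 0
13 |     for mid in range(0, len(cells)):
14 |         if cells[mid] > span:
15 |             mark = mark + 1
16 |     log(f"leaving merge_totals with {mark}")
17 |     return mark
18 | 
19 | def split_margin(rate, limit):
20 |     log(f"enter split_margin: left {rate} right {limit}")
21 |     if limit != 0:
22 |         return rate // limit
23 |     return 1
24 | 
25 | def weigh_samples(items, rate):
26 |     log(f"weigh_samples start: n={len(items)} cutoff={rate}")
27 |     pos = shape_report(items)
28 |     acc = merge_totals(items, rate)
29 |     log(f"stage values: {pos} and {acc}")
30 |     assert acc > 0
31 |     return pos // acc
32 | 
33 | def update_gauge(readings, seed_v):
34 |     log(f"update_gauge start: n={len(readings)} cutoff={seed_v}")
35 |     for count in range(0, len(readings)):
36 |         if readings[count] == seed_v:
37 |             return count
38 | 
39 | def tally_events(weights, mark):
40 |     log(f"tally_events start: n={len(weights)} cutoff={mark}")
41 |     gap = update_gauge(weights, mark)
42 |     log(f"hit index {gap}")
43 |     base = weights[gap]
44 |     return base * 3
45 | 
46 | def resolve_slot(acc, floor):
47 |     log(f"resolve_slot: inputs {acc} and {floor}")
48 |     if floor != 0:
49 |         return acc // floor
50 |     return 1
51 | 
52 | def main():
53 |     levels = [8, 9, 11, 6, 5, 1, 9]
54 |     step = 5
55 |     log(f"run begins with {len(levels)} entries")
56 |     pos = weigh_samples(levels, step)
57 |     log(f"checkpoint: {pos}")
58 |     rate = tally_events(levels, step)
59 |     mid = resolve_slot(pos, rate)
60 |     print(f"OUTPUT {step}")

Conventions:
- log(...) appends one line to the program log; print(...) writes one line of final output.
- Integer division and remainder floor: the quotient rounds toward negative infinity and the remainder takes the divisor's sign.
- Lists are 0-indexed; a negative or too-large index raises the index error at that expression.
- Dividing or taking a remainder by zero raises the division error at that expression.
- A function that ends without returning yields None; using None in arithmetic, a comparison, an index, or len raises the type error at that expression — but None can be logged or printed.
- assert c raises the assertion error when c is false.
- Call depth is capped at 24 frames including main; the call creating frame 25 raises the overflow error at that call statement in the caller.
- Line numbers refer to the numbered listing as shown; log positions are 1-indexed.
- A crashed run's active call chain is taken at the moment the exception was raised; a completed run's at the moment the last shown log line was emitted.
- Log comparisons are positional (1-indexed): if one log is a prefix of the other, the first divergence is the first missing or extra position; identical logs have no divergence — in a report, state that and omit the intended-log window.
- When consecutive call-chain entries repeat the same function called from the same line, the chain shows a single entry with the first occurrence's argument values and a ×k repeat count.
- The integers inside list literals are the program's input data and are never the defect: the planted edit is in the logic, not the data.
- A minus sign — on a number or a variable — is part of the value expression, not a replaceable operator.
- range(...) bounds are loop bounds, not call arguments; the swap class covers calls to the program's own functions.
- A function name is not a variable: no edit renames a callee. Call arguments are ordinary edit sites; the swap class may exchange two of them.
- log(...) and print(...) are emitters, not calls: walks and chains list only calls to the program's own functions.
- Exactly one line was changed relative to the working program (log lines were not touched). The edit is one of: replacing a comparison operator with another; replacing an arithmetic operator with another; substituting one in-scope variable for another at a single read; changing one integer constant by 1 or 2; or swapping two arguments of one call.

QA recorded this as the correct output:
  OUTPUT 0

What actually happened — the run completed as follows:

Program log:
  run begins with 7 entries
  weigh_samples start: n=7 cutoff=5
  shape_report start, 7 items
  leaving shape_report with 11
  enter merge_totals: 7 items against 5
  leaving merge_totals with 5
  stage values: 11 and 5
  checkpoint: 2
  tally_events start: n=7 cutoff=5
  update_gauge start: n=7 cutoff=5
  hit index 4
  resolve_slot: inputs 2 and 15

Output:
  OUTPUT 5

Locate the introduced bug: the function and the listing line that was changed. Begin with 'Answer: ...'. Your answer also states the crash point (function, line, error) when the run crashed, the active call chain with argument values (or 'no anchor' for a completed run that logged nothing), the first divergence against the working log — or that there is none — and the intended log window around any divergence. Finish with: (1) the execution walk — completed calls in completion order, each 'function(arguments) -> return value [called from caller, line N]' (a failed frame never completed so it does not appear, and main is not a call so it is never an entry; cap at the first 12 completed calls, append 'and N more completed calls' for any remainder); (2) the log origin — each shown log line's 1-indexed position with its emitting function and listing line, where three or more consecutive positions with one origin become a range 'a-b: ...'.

Answer: the defect is in main at line 60.
The tell: The logs agree in full; only the final output differs.
Call chain: main -> resolve_slot(2, 15) (called at line 59).
First divergence: none — the logs agree in full.
Execution walk:
  shape_report([8, 9, 11, 6, 5, 1, 9]) -> 11  [called from weigh_samples, line 27]
  merge_totals([8, 9, 11, 6, 5, 1, 9], 5) -> 5  [called from weigh_samples, line 28]
  weigh_samples([8, 9, 11, 6, 5, 1, 9], 5) -> 2  [called from main, line 56]
  update_gauge([8, 9, 11, 6, 5, 1, 9], 5) -> 4  [called from tally_events, line 41]
  tally_events([8, 9, 11, 6, 5, 1, 9], 5) -> 15  [called from main, line 58]
  resolve_slot(2, 15) -> 0  [called from main, line 59]
Log origin:
  1: logged in main at line 55
  2: logged in weigh_samples at line 26
  3: logged in shape_report at line 2
  4: logged in shape_report at line 7
  5: logged in merge_totals at line 11
  6: logged in merge_totals at line 16
  7: logged in weigh_samples at line 29
  8: logged in main at line 57
  9: logged in tally_events at line 40
  10: logged in update_gauge at line 34
  11: logged in tally_events at line 42
  12: logged in resolve_slot at line 47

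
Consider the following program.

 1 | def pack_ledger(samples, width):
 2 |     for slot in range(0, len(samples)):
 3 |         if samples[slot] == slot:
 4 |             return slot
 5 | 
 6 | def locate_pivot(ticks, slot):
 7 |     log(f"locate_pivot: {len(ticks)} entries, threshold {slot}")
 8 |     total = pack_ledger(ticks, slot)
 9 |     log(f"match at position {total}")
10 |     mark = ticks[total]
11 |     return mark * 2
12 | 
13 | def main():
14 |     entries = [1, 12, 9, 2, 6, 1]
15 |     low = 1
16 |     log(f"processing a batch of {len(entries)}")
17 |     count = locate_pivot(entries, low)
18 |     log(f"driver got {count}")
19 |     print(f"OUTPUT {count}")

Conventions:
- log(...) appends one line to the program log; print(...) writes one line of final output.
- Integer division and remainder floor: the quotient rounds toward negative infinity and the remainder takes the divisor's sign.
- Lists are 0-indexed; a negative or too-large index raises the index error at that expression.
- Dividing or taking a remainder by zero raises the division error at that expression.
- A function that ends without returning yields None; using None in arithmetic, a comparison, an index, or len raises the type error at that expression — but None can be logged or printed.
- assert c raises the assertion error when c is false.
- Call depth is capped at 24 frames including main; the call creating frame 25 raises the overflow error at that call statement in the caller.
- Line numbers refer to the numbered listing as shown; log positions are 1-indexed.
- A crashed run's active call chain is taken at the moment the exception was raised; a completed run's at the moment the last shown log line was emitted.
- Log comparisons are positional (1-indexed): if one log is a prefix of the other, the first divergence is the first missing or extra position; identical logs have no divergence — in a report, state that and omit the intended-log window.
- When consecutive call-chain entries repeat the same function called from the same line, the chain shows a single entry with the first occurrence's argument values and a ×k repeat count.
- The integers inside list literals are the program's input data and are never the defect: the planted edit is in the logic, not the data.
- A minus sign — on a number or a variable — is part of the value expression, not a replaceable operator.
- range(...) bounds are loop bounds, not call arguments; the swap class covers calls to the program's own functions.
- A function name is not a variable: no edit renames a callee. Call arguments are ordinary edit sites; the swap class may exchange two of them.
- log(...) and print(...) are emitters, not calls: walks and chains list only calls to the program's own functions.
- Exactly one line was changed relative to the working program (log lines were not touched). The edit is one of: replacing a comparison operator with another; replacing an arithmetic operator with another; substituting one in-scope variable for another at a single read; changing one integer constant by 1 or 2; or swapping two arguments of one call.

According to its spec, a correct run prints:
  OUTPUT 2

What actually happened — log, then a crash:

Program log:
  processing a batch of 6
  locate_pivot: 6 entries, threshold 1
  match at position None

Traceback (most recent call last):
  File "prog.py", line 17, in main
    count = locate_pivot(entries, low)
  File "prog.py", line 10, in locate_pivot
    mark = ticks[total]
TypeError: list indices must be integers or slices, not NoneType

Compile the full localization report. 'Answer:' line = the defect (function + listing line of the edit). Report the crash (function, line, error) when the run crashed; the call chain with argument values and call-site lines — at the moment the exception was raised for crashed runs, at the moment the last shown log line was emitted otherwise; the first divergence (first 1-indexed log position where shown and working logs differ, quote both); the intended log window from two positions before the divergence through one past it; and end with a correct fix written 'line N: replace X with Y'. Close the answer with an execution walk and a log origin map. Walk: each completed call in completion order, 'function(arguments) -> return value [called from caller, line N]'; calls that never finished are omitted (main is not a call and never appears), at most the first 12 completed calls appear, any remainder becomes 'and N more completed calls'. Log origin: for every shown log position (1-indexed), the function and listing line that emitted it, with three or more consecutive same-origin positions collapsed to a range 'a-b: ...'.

Answer: the defect is in pack_ledger at line 3.
Key observation: Everything matches until log position 3, which reads 'match at position None' in place of 'match at position 0'.
Crash: locate_pivot, line 10, TypeError.
Call chain: main -> locate_pivot([1, 12, 9, 2, 6, 1], 1) (called at line 17).
First divergence: position 3 — shown 'match at position None', intended 'match at position 0'.
Intended log window:
  1: processing a batch of 6
  2: locate_pivot: 6 entries, threshold 1
  3: match at position 0
  4: driver got 2
Execution walk:
  pack_ledger([1, 12, 9, 2, 6, 1], 1) -> None  [called from locate_pivot, line 8]
Origin of each log line:
  1: logged in main at line 16
  2: logged in locate_pivot at line 7
  3: logged in locate_pivot at line 9
A correct fix: line 3: replace `samples[slot] == slot` with `samples[slot] == width`.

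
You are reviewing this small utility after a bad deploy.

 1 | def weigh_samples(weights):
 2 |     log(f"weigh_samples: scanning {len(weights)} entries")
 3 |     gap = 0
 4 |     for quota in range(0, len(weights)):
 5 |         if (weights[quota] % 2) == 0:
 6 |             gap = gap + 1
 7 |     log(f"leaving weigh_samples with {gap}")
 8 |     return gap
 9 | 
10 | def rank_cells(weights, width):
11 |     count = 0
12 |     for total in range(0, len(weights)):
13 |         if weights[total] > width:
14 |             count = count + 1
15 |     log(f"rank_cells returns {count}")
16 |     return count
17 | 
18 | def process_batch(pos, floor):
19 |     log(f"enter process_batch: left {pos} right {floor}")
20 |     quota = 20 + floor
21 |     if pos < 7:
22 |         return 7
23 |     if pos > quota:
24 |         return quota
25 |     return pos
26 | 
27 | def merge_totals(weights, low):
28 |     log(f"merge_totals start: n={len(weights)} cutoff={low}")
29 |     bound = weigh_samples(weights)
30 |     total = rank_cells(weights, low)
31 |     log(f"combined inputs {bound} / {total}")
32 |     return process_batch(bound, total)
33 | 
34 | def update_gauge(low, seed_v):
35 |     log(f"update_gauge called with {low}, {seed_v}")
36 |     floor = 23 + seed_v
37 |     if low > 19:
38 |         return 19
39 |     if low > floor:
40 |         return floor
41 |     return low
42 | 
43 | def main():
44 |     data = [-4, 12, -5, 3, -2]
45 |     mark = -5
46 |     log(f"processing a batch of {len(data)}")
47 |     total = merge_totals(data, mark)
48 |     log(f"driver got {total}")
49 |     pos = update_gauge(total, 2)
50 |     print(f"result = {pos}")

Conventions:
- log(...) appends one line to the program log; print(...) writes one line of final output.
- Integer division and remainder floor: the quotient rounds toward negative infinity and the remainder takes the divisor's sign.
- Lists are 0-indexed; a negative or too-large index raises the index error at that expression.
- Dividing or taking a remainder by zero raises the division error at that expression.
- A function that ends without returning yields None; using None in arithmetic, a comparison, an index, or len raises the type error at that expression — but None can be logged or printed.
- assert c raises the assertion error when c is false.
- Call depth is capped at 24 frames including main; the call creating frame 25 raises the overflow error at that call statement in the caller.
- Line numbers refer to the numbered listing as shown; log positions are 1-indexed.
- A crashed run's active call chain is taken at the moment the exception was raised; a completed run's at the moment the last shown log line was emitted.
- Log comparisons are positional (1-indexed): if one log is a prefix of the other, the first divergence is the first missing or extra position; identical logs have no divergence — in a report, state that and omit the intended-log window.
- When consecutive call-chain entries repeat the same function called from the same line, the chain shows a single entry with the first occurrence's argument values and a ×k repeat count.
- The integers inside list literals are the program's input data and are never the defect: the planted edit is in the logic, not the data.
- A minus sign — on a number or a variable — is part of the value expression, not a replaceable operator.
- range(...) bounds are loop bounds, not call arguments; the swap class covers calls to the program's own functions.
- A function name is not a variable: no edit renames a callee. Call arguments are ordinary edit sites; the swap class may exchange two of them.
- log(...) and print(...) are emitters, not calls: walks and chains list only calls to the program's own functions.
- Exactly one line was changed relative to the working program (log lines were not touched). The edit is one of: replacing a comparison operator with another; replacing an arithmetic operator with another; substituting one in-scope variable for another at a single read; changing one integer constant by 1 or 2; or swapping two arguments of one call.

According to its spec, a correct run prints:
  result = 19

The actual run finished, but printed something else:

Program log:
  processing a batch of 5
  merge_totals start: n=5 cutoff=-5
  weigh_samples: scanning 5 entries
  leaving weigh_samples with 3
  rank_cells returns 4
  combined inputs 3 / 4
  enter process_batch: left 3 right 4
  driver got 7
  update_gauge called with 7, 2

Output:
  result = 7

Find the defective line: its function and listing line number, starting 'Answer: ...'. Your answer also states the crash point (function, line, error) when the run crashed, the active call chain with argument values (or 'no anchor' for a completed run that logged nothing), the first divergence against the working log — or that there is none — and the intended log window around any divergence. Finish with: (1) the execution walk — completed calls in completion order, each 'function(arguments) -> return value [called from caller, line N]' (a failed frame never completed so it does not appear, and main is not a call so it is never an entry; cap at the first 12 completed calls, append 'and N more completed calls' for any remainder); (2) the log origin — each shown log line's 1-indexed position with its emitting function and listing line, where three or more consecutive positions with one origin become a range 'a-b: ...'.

Answer: the defect is in update_gauge at line 37.
The tell: Every logged value matches the working version; the printed result is what differs.
Call chain: main -> update_gauge(7, 2) (called at line 49).
First divergence: none (the log streams are identical).
Execution walk:
  weigh_samples([-4, 12, -5, 3, -2]) -> 3  [called from merge_totals, line 29]
  rank_cells([-4, 12, -5, 3, -2], -5) -> 4  [called from merge_totals, line 30]
  process_batch(3, 4) -> 7  [called from merge_totals, line 32]
  merge_totals([-4, 12, -5, 3, -2], -5) -> 7  [called from main, line 47]
  update_gauge(7, 2) -> 7  [called from main, line 49]
Origin of each log line:
  1: logged in main at line 46
  2: logged in merge_totals at line 28
  3: logged in weigh_samples at line 2
  4: logged in weigh_samples at line 7
  5: logged in rank_cells at line 15
  6: logged in merge_totals at line 31
  7: logged in process_batch at line 19
  8: logged in main at line 48
  9: logged in update_gauge at line 35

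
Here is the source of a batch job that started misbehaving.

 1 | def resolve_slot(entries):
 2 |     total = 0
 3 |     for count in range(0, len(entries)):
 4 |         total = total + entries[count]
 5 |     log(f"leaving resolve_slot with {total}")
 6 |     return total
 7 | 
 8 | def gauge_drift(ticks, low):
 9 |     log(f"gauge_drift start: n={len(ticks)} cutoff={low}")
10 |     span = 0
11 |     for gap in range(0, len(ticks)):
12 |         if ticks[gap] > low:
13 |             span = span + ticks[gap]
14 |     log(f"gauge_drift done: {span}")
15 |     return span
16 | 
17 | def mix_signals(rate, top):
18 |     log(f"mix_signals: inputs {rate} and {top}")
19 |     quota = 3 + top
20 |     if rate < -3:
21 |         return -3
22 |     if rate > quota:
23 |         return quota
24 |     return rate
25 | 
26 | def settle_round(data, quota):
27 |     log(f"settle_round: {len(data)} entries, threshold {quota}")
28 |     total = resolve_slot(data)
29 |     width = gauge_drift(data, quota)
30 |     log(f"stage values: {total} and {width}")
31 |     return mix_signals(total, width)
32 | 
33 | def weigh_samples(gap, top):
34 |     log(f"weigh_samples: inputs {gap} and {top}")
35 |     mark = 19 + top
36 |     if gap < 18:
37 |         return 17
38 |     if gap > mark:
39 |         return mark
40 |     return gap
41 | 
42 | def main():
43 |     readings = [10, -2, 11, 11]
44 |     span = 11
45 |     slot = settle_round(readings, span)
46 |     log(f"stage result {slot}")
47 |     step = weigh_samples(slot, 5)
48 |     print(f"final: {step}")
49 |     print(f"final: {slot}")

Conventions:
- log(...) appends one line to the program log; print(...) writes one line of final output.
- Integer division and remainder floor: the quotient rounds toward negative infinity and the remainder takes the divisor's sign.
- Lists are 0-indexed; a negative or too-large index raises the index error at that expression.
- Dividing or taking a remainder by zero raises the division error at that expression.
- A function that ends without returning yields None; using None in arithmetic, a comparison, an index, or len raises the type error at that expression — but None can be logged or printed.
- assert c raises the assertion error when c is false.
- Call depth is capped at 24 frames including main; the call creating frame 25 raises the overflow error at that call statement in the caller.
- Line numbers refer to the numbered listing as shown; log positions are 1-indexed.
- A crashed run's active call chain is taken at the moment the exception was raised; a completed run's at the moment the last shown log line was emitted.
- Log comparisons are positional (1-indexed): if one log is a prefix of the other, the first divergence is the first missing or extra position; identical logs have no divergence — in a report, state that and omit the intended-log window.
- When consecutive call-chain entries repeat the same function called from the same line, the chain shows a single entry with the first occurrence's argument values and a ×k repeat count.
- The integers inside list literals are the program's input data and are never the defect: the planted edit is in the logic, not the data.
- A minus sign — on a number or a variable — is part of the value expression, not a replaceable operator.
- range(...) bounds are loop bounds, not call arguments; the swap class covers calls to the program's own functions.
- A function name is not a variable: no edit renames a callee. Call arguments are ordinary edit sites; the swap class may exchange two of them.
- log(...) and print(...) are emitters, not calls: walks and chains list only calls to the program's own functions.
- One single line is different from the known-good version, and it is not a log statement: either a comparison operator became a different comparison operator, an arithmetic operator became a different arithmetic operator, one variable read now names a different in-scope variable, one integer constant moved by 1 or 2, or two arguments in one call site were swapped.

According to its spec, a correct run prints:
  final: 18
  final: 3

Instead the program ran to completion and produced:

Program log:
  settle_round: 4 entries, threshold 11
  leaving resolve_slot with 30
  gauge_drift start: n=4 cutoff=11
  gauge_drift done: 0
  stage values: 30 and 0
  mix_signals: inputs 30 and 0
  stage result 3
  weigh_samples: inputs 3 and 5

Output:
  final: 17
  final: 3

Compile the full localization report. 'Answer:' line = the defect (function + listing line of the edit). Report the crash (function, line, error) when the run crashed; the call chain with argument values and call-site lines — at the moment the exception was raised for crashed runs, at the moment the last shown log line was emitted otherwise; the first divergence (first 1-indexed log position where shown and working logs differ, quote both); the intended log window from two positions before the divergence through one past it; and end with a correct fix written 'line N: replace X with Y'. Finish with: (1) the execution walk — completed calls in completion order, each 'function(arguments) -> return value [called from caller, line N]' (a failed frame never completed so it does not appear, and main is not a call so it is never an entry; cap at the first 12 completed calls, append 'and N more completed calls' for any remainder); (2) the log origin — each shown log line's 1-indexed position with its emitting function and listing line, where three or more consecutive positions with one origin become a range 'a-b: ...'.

Answer: the defect is in weigh_samples at line 37.
Key observation: The logs agree in full; only the final output differs.
Call chain: main -> weigh_samples(3, 5) (called at line 47).
First divergence: none — the logs agree in full.
Execution walk:
  resolve_slot([10, -2, 11, 11]) -> 30  [called from settle_round, line 28]
  gauge_drift([10, -2, 11, 11], 11) -> 0  [called from settle_round, line 29]
  mix_signals(30, 0) -> 3  [called from settle_round, line 31]
  settle_round([10, -2, 11, 11], 11) -> 3  [called from main, line 45]
  weigh_samples(3, 5) -> 17  [called from main, line 47]
Log line origins:
  1: emitted by settle_round (line 27)
  2: emitted by resolve_slot (line 5)
  3: emitted by gauge_drift (line 9)
  4: emitted by gauge_drift (line 14)
  5: emitted by settle_round (line 30)
  6: emitted by mix_signals (line 18)
  7: emitted by main (line 46)
  8: emitted by weigh_samples (line 34)
A correct fix: line 37: replace `17` with `18`.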